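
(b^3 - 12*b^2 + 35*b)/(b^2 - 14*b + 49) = b*(b - 5)/(b - 7)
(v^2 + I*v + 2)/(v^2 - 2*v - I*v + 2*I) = (v + 2*I)/(v - 2)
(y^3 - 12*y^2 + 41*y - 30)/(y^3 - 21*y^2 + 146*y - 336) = (y^2 - 6*y + 5)/(y^2 - 15*y + 56)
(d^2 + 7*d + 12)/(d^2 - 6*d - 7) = (d^2 + 7*d + 12)/(d^2 - 6*d - 7)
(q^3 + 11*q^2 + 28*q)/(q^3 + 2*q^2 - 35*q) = (q + 4)/(q - 5)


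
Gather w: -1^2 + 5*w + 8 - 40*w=7 - 35*w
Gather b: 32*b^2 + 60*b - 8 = 32*b^2 + 60*b - 8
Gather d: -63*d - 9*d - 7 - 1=-72*d - 8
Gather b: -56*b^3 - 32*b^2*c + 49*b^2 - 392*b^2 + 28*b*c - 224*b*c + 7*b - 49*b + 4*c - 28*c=-56*b^3 + b^2*(-32*c - 343) + b*(-196*c - 42) - 24*c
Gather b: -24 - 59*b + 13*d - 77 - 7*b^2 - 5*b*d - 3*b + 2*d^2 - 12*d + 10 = -7*b^2 + b*(-5*d - 62) + 2*d^2 + d - 91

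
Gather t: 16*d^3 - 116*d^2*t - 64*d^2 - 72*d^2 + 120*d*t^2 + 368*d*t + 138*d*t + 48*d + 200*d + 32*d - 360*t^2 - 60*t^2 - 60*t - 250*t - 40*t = 16*d^3 - 136*d^2 + 280*d + t^2*(120*d - 420) + t*(-116*d^2 + 506*d - 350)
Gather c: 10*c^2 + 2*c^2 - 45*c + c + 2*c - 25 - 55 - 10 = 12*c^2 - 42*c - 90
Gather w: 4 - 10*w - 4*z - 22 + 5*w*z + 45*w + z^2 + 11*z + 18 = w*(5*z + 35) + z^2 + 7*z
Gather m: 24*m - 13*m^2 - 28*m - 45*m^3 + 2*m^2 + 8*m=-45*m^3 - 11*m^2 + 4*m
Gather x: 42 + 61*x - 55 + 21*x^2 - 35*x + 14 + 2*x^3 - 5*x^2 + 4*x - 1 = 2*x^3 + 16*x^2 + 30*x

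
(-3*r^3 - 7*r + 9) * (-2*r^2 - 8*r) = 6*r^5 + 24*r^4 + 14*r^3 + 38*r^2 - 72*r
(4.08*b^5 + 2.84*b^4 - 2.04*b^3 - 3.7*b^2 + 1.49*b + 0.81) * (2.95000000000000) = 12.036*b^5 + 8.378*b^4 - 6.018*b^3 - 10.915*b^2 + 4.3955*b + 2.3895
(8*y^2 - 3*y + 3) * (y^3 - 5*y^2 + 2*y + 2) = 8*y^5 - 43*y^4 + 34*y^3 - 5*y^2 + 6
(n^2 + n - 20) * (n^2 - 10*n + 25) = n^4 - 9*n^3 - 5*n^2 + 225*n - 500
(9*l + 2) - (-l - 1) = 10*l + 3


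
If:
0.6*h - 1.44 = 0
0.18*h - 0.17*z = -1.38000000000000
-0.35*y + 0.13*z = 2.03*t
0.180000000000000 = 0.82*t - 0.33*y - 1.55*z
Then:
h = 2.40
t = 6.59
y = -34.24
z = 10.66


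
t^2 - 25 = (t - 5)*(t + 5)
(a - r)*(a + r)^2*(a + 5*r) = a^4 + 6*a^3*r + 4*a^2*r^2 - 6*a*r^3 - 5*r^4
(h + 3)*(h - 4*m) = h^2 - 4*h*m + 3*h - 12*m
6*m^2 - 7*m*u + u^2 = (-6*m + u)*(-m + u)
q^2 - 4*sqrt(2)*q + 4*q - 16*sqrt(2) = (q + 4)*(q - 4*sqrt(2))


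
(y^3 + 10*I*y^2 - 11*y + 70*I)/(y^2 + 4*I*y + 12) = (y^2 + 12*I*y - 35)/(y + 6*I)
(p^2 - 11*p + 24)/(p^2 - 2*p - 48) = (p - 3)/(p + 6)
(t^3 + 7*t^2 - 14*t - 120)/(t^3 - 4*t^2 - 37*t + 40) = (t^2 + 2*t - 24)/(t^2 - 9*t + 8)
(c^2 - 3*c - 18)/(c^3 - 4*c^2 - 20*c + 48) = (c + 3)/(c^2 + 2*c - 8)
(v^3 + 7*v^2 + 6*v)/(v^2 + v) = v + 6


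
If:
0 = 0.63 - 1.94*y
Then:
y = 0.32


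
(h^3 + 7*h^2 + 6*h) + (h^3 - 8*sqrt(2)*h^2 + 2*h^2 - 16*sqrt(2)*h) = 2*h^3 - 8*sqrt(2)*h^2 + 9*h^2 - 16*sqrt(2)*h + 6*h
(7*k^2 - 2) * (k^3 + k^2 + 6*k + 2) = 7*k^5 + 7*k^4 + 40*k^3 + 12*k^2 - 12*k - 4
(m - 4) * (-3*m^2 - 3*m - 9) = -3*m^3 + 9*m^2 + 3*m + 36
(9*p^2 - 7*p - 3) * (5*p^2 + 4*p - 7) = 45*p^4 + p^3 - 106*p^2 + 37*p + 21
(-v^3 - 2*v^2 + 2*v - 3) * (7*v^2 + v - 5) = -7*v^5 - 15*v^4 + 17*v^3 - 9*v^2 - 13*v + 15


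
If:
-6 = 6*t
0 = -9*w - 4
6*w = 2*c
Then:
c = -4/3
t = -1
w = -4/9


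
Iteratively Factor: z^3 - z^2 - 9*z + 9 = (z - 1)*(z^2 - 9) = (z - 3)*(z - 1)*(z + 3)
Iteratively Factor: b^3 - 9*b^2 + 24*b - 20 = (b - 2)*(b^2 - 7*b + 10) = (b - 5)*(b - 2)*(b - 2)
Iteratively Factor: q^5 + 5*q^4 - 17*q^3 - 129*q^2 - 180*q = (q)*(q^4 + 5*q^3 - 17*q^2 - 129*q - 180) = q*(q + 4)*(q^3 + q^2 - 21*q - 45) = q*(q - 5)*(q + 4)*(q^2 + 6*q + 9) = q*(q - 5)*(q + 3)*(q + 4)*(q + 3)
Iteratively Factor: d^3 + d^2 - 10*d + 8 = (d + 4)*(d^2 - 3*d + 2) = (d - 2)*(d + 4)*(d - 1)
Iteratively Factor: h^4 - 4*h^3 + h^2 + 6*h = (h - 2)*(h^3 - 2*h^2 - 3*h) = (h - 3)*(h - 2)*(h^2 + h) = (h - 3)*(h - 2)*(h + 1)*(h)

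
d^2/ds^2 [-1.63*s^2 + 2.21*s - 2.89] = -3.26000000000000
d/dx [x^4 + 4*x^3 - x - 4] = 4*x^3 + 12*x^2 - 1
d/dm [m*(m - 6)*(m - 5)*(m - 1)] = 4*m^3 - 36*m^2 + 82*m - 30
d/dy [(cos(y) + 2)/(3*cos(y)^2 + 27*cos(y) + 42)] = sin(y)/(3*(cos(y) + 7)^2)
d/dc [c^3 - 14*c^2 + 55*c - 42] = 3*c^2 - 28*c + 55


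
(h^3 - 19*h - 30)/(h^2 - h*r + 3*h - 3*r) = (-h^2 + 3*h + 10)/(-h + r)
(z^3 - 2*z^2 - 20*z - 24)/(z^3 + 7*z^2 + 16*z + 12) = (z - 6)/(z + 3)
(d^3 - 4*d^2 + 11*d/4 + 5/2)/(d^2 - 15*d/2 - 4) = (d^2 - 9*d/2 + 5)/(d - 8)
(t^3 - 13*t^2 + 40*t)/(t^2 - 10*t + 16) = t*(t - 5)/(t - 2)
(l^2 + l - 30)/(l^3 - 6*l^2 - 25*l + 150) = (l + 6)/(l^2 - l - 30)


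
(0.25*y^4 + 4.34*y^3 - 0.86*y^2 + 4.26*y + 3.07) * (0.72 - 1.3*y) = -0.325*y^5 - 5.462*y^4 + 4.2428*y^3 - 6.1572*y^2 - 0.9238*y + 2.2104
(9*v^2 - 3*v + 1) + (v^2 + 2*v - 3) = 10*v^2 - v - 2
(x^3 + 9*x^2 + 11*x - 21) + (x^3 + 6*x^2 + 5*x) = 2*x^3 + 15*x^2 + 16*x - 21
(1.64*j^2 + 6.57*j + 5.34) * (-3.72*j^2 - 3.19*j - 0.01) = -6.1008*j^4 - 29.672*j^3 - 40.8395*j^2 - 17.1003*j - 0.0534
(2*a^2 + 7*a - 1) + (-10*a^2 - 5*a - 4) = -8*a^2 + 2*a - 5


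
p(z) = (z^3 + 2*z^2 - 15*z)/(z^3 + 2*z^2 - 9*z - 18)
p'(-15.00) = -0.00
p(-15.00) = 0.96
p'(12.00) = 0.00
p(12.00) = 0.97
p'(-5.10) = -0.74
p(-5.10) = 0.08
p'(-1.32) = 10.85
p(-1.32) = -4.25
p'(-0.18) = 1.06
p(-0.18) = -0.17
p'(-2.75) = -85.33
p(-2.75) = 33.00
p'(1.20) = 0.25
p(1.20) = 0.55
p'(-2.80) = -140.62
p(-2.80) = 38.50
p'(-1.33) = 11.21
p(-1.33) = -4.36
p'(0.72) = 0.38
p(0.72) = 0.41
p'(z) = (-3*z^2 - 4*z + 9)*(z^3 + 2*z^2 - 15*z)/(z^3 + 2*z^2 - 9*z - 18)^2 + (3*z^2 + 4*z - 15)/(z^3 + 2*z^2 - 9*z - 18)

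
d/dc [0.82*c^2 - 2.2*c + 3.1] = 1.64*c - 2.2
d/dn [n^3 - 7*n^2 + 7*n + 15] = 3*n^2 - 14*n + 7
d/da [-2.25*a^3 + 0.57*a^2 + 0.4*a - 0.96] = -6.75*a^2 + 1.14*a + 0.4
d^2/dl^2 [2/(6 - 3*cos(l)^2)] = 4*(2*sin(l)^4 - 5*sin(l)^2 + 1)/(3*(cos(l)^2 - 2)^3)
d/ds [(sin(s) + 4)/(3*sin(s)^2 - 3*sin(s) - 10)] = (-3*sin(s)^2 - 24*sin(s) + 2)*cos(s)/(3*sin(s)^2 - 3*sin(s) - 10)^2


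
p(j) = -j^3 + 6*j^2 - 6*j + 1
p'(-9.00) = -357.00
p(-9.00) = 1270.00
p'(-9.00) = -357.00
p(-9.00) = 1270.00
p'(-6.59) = -215.36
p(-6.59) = 587.30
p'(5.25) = -25.69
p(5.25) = -9.83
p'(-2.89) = -65.74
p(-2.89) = 92.59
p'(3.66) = -2.27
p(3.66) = 10.39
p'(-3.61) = -88.42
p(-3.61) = 147.90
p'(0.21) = -3.61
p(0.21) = -0.00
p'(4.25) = -9.19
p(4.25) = 7.11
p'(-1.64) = -33.75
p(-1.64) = 31.39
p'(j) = -3*j^2 + 12*j - 6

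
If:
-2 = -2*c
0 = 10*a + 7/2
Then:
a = -7/20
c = 1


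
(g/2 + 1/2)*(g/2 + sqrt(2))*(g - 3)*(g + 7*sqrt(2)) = g^4/4 - g^3/2 + 9*sqrt(2)*g^3/4 - 9*sqrt(2)*g^2/2 + 25*g^2/4 - 14*g - 27*sqrt(2)*g/4 - 21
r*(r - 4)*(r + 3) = r^3 - r^2 - 12*r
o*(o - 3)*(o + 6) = o^3 + 3*o^2 - 18*o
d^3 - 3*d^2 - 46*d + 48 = (d - 8)*(d - 1)*(d + 6)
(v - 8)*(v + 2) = v^2 - 6*v - 16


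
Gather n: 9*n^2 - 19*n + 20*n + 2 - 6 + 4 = 9*n^2 + n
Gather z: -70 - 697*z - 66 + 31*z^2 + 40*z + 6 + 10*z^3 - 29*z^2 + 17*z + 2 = 10*z^3 + 2*z^2 - 640*z - 128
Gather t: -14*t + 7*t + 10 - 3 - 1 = 6 - 7*t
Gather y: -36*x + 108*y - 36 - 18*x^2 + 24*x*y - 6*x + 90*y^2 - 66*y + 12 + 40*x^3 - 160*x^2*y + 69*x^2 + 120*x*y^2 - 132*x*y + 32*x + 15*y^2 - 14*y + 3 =40*x^3 + 51*x^2 - 10*x + y^2*(120*x + 105) + y*(-160*x^2 - 108*x + 28) - 21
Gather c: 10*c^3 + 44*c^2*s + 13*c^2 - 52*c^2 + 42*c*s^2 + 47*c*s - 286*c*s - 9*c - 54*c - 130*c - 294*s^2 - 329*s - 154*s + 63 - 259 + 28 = 10*c^3 + c^2*(44*s - 39) + c*(42*s^2 - 239*s - 193) - 294*s^2 - 483*s - 168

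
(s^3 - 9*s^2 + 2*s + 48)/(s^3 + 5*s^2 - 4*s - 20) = (s^2 - 11*s + 24)/(s^2 + 3*s - 10)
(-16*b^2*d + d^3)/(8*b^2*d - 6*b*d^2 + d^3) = (-4*b - d)/(2*b - d)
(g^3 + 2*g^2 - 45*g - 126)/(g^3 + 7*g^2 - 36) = (g - 7)/(g - 2)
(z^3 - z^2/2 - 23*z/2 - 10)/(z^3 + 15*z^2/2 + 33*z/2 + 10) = (z - 4)/(z + 4)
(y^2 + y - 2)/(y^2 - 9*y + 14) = (y^2 + y - 2)/(y^2 - 9*y + 14)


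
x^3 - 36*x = x*(x - 6)*(x + 6)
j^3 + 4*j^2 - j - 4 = (j - 1)*(j + 1)*(j + 4)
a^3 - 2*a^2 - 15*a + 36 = (a - 3)^2*(a + 4)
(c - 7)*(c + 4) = c^2 - 3*c - 28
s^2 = s^2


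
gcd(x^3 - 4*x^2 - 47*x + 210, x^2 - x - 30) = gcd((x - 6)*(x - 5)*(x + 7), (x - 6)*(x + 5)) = x - 6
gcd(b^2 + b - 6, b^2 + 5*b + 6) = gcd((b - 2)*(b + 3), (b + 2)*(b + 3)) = b + 3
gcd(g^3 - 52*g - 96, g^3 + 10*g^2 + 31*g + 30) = g + 2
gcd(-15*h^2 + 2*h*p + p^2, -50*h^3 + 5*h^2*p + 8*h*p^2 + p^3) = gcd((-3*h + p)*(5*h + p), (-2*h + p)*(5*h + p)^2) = 5*h + p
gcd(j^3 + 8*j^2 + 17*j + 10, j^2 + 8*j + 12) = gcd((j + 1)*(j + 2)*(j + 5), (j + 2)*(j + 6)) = j + 2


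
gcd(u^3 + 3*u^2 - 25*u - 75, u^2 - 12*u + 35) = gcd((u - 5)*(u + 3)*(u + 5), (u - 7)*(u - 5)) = u - 5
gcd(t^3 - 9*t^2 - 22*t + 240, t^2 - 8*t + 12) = t - 6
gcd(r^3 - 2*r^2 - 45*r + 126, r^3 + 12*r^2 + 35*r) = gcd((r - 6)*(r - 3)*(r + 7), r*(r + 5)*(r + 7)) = r + 7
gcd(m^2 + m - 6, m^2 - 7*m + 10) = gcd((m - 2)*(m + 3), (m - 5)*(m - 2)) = m - 2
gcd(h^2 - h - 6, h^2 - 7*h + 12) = h - 3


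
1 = 1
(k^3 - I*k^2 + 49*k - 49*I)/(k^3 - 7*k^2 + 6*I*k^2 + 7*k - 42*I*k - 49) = (k - 7*I)/(k - 7)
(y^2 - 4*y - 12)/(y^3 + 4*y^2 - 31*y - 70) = (y - 6)/(y^2 + 2*y - 35)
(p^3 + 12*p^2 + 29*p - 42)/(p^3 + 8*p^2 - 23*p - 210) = (p - 1)/(p - 5)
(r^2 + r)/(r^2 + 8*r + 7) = r/(r + 7)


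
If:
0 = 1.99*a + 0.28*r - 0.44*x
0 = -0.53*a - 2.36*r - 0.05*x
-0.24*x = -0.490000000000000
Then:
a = 0.47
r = -0.15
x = 2.04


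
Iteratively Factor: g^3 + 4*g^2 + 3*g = (g + 1)*(g^2 + 3*g) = g*(g + 1)*(g + 3)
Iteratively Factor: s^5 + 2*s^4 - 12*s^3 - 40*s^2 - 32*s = (s - 4)*(s^4 + 6*s^3 + 12*s^2 + 8*s) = (s - 4)*(s + 2)*(s^3 + 4*s^2 + 4*s) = (s - 4)*(s + 2)^2*(s^2 + 2*s) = (s - 4)*(s + 2)^3*(s)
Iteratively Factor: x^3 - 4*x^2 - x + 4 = (x - 4)*(x^2 - 1) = (x - 4)*(x - 1)*(x + 1)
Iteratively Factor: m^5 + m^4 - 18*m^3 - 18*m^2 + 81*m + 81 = (m - 3)*(m^4 + 4*m^3 - 6*m^2 - 36*m - 27) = (m - 3)*(m + 1)*(m^3 + 3*m^2 - 9*m - 27) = (m - 3)^2*(m + 1)*(m^2 + 6*m + 9) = (m - 3)^2*(m + 1)*(m + 3)*(m + 3)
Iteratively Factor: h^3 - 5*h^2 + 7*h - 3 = (h - 1)*(h^2 - 4*h + 3) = (h - 1)^2*(h - 3)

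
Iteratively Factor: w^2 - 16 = (w - 4)*(w + 4)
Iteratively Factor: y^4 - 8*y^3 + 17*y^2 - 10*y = (y - 1)*(y^3 - 7*y^2 + 10*y) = (y - 5)*(y - 1)*(y^2 - 2*y) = (y - 5)*(y - 2)*(y - 1)*(y)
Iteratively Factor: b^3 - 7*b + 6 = (b - 1)*(b^2 + b - 6) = (b - 2)*(b - 1)*(b + 3)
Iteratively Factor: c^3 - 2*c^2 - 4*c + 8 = (c + 2)*(c^2 - 4*c + 4) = (c - 2)*(c + 2)*(c - 2)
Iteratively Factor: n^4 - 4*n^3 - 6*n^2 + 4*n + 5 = (n - 5)*(n^3 + n^2 - n - 1) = (n - 5)*(n - 1)*(n^2 + 2*n + 1) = (n - 5)*(n - 1)*(n + 1)*(n + 1)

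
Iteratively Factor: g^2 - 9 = (g + 3)*(g - 3)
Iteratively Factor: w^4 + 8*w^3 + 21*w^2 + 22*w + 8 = (w + 2)*(w^3 + 6*w^2 + 9*w + 4) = (w + 1)*(w + 2)*(w^2 + 5*w + 4) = (w + 1)^2*(w + 2)*(w + 4)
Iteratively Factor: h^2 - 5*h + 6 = (h - 3)*(h - 2)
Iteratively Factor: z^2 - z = (z)*(z - 1)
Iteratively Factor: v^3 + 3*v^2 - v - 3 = (v + 3)*(v^2 - 1) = (v + 1)*(v + 3)*(v - 1)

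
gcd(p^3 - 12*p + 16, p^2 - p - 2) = p - 2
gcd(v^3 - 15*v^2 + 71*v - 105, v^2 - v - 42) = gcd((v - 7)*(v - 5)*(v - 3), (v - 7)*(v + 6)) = v - 7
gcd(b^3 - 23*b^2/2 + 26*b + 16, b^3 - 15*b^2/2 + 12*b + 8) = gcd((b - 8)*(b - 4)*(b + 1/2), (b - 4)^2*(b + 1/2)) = b^2 - 7*b/2 - 2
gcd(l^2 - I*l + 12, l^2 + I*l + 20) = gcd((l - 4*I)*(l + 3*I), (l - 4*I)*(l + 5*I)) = l - 4*I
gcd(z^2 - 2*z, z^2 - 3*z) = z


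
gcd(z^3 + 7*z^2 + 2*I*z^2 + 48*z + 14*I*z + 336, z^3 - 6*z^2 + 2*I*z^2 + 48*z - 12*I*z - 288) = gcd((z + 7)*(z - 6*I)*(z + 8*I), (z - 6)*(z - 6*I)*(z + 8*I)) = z^2 + 2*I*z + 48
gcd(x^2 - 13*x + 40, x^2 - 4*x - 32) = x - 8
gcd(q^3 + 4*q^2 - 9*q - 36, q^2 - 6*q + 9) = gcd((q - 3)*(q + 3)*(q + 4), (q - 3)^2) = q - 3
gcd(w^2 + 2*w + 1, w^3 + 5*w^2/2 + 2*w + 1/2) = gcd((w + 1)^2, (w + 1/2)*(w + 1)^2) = w^2 + 2*w + 1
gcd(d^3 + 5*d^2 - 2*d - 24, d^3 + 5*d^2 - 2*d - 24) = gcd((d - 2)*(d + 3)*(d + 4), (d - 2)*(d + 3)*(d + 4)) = d^3 + 5*d^2 - 2*d - 24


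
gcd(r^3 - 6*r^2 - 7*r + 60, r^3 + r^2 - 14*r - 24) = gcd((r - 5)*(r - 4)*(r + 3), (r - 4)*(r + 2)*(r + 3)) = r^2 - r - 12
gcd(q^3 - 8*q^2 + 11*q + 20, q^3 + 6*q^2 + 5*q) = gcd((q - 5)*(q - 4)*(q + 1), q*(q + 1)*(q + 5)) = q + 1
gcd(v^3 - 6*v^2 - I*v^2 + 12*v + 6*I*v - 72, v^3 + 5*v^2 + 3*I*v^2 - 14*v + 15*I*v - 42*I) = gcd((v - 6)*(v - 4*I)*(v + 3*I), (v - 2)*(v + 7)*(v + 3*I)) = v + 3*I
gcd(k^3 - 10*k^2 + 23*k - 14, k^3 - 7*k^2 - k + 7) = k^2 - 8*k + 7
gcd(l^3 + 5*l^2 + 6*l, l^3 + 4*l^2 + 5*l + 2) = l + 2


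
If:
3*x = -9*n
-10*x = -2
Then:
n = -1/15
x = 1/5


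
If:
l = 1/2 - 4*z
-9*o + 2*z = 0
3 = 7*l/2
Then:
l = 6/7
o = -5/252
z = -5/56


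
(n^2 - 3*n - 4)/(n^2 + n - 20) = (n + 1)/(n + 5)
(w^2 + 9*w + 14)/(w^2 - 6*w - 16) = (w + 7)/(w - 8)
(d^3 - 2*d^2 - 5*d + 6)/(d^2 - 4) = (d^2 - 4*d + 3)/(d - 2)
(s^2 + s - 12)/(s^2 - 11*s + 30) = (s^2 + s - 12)/(s^2 - 11*s + 30)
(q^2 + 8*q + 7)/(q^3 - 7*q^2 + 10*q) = (q^2 + 8*q + 7)/(q*(q^2 - 7*q + 10))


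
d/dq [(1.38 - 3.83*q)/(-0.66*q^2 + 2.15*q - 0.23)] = (-2.5278*q^2 + 1.8216*q - 2.0861)/(0.4356*q^4 - 2.838*q^3 + 4.9261*q^2 - 0.989*q + 0.0529)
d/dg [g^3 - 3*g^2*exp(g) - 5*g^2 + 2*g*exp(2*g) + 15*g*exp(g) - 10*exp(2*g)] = -3*g^2*exp(g) + 3*g^2 + 4*g*exp(2*g) + 9*g*exp(g) - 10*g - 18*exp(2*g) + 15*exp(g)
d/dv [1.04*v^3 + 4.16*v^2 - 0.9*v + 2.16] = 3.12*v^2 + 8.32*v - 0.9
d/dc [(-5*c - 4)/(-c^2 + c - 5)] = (5*c^2 - 5*c - (2*c - 1)*(5*c + 4) + 25)/(c^2 - c + 5)^2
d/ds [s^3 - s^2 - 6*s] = 3*s^2 - 2*s - 6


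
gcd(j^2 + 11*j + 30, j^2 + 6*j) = j + 6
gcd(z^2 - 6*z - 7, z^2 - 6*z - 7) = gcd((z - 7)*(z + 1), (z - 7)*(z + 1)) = z^2 - 6*z - 7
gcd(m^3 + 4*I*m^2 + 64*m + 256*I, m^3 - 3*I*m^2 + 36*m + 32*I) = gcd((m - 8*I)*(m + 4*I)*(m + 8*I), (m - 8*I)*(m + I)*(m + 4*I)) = m^2 - 4*I*m + 32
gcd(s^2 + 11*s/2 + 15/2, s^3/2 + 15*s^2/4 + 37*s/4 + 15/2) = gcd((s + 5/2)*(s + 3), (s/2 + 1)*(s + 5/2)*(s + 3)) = s^2 + 11*s/2 + 15/2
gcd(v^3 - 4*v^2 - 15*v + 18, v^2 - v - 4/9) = 1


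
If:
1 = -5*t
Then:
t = -1/5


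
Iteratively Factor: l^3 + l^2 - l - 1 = (l + 1)*(l^2 - 1) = (l - 1)*(l + 1)*(l + 1)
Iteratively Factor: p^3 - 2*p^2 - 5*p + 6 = (p + 2)*(p^2 - 4*p + 3) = (p - 1)*(p + 2)*(p - 3)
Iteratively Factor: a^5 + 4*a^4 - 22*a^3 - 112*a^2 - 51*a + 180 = (a + 4)*(a^4 - 22*a^2 - 24*a + 45) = (a + 3)*(a + 4)*(a^3 - 3*a^2 - 13*a + 15) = (a - 5)*(a + 3)*(a + 4)*(a^2 + 2*a - 3) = (a - 5)*(a - 1)*(a + 3)*(a + 4)*(a + 3)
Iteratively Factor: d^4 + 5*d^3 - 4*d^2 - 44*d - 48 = (d - 3)*(d^3 + 8*d^2 + 20*d + 16) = (d - 3)*(d + 2)*(d^2 + 6*d + 8) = (d - 3)*(d + 2)^2*(d + 4)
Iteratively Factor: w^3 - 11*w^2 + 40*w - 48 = (w - 4)*(w^2 - 7*w + 12) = (w - 4)^2*(w - 3)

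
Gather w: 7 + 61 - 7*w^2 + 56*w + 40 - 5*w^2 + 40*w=-12*w^2 + 96*w + 108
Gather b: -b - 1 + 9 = 8 - b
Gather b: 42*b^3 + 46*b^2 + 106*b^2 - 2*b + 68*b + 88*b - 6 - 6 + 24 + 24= 42*b^3 + 152*b^2 + 154*b + 36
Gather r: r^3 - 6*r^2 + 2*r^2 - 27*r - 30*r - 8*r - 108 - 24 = r^3 - 4*r^2 - 65*r - 132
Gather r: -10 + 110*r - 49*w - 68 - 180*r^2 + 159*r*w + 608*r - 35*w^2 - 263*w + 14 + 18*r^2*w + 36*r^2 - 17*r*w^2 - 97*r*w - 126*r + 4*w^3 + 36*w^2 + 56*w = r^2*(18*w - 144) + r*(-17*w^2 + 62*w + 592) + 4*w^3 + w^2 - 256*w - 64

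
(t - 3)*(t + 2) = t^2 - t - 6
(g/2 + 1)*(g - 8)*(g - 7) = g^3/2 - 13*g^2/2 + 13*g + 56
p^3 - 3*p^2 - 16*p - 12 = (p - 6)*(p + 1)*(p + 2)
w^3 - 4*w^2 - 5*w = w*(w - 5)*(w + 1)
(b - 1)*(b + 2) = b^2 + b - 2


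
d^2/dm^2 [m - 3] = 0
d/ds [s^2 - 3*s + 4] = 2*s - 3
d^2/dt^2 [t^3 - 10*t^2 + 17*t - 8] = 6*t - 20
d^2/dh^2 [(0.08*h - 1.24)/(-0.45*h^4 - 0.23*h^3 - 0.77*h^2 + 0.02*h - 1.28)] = (-0.1944*h^7 + 4.88952*h^6 + 3.658488*h^5 + 8.431704*h^4 + 4.295024*h^3 - 3.911304*h^2 - 1.831824*h - 2.447392)/(0.091125*h^12 + 0.139725*h^11 + 0.53919*h^10 + 0.478187*h^9 + 1.687794*h^8 + 1.159227*h^7 + 3.300077*h^6 + 1.25571*h^5 + 4.454172*h^4 + 1.012216*h^3 + 3.78624*h^2 - 0.098304*h + 2.097152)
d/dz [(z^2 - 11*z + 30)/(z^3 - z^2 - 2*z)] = (-z^4 + 22*z^3 - 103*z^2 + 60*z + 60)/(z^2*(z^4 - 2*z^3 - 3*z^2 + 4*z + 4))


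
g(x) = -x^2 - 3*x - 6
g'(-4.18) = 5.36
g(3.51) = -28.85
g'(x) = -2*x - 3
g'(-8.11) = 13.22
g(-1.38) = -3.76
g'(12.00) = -27.00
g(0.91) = -9.56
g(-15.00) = -186.00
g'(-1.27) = -0.46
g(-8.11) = -47.44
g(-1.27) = -3.80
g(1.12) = -10.61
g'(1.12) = -5.24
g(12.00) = -186.00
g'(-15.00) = 27.00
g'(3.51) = -10.02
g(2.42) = -19.12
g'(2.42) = -7.84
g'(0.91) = -4.82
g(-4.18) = -10.93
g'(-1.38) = -0.24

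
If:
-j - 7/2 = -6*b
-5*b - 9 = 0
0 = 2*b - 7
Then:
No Solution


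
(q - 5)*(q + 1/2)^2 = q^3 - 4*q^2 - 19*q/4 - 5/4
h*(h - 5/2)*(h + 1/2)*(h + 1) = h^4 - h^3 - 13*h^2/4 - 5*h/4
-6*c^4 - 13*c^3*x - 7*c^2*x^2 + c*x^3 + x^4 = (-3*c + x)*(c + x)^2*(2*c + x)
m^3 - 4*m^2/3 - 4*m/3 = m*(m - 2)*(m + 2/3)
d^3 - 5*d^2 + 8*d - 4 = (d - 2)^2*(d - 1)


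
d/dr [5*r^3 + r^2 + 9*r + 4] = 15*r^2 + 2*r + 9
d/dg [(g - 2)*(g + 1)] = 2*g - 1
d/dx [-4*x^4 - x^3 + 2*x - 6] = -16*x^3 - 3*x^2 + 2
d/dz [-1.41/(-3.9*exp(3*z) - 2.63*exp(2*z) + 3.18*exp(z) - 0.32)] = (-16.497*exp(2*z) - 7.4166*exp(z) + 4.4838)*exp(z)/(3.9*exp(3*z) + 2.63*exp(2*z) - 3.18*exp(z) + 0.32)^2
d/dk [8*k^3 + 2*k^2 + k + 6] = 24*k^2 + 4*k + 1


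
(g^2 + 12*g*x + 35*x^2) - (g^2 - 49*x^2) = 12*g*x + 84*x^2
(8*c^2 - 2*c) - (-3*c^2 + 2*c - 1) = 11*c^2 - 4*c + 1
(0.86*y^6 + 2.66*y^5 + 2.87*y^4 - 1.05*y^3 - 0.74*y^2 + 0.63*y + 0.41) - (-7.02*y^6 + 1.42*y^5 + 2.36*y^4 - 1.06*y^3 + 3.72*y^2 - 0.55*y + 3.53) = 7.88*y^6 + 1.24*y^5 + 0.51*y^4 + 0.01*y^3 - 4.46*y^2 + 1.18*y - 3.12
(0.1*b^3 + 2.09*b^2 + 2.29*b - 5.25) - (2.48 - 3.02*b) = 0.1*b^3 + 2.09*b^2 + 5.31*b - 7.73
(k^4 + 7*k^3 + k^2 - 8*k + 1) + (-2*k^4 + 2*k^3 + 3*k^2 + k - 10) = -k^4 + 9*k^3 + 4*k^2 - 7*k - 9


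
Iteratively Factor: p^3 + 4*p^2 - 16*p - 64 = (p + 4)*(p^2 - 16) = (p + 4)^2*(p - 4)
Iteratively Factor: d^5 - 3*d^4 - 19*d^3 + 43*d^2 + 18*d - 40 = (d + 1)*(d^4 - 4*d^3 - 15*d^2 + 58*d - 40) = (d + 1)*(d + 4)*(d^3 - 8*d^2 + 17*d - 10) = (d - 2)*(d + 1)*(d + 4)*(d^2 - 6*d + 5) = (d - 5)*(d - 2)*(d + 1)*(d + 4)*(d - 1)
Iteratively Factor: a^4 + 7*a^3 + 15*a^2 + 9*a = (a + 3)*(a^3 + 4*a^2 + 3*a) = a*(a + 3)*(a^2 + 4*a + 3) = a*(a + 3)^2*(a + 1)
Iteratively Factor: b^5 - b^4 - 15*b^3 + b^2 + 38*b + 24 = (b - 4)*(b^4 + 3*b^3 - 3*b^2 - 11*b - 6) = (b - 4)*(b + 1)*(b^3 + 2*b^2 - 5*b - 6) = (b - 4)*(b + 1)^2*(b^2 + b - 6) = (b - 4)*(b + 1)^2*(b + 3)*(b - 2)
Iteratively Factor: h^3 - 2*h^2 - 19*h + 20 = (h - 1)*(h^2 - h - 20) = (h - 5)*(h - 1)*(h + 4)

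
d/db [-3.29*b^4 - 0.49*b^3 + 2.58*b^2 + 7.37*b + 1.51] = -13.16*b^3 - 1.47*b^2 + 5.16*b + 7.37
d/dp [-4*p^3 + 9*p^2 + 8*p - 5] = -12*p^2 + 18*p + 8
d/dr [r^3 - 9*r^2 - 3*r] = 3*r^2 - 18*r - 3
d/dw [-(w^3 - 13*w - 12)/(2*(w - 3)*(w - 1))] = (-w^4 + 8*w^3 - 22*w^2 - 24*w + 87)/(2*(w^4 - 8*w^3 + 22*w^2 - 24*w + 9))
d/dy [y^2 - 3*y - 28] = 2*y - 3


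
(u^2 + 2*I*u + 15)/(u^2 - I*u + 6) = (u + 5*I)/(u + 2*I)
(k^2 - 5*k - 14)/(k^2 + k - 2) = (k - 7)/(k - 1)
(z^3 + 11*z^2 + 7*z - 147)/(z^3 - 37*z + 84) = (z + 7)/(z - 4)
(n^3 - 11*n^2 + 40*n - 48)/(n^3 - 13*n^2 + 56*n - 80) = (n - 3)/(n - 5)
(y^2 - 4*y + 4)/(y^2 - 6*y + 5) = (y^2 - 4*y + 4)/(y^2 - 6*y + 5)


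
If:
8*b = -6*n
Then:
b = -3*n/4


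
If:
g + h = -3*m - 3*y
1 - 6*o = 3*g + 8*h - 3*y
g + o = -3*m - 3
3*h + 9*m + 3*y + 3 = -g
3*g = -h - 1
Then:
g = -51/88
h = 65/88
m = -197/264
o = -2/11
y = 61/88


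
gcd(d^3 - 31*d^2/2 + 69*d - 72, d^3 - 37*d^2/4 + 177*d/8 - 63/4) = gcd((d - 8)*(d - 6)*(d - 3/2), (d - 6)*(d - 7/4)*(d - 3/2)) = d^2 - 15*d/2 + 9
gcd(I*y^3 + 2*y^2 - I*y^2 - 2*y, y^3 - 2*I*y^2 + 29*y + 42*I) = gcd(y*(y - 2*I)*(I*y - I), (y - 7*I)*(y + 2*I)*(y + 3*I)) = 1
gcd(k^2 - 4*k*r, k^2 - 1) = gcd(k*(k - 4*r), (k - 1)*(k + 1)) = 1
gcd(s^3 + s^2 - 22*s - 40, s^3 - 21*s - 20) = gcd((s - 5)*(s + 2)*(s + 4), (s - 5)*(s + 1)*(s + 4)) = s^2 - s - 20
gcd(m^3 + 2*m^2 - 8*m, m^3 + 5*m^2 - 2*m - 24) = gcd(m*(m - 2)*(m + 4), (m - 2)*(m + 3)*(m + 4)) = m^2 + 2*m - 8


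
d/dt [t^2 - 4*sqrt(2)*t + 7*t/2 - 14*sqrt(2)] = 2*t - 4*sqrt(2) + 7/2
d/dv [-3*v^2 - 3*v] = -6*v - 3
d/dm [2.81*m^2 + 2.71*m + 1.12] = 5.62*m + 2.71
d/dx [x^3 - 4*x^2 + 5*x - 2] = 3*x^2 - 8*x + 5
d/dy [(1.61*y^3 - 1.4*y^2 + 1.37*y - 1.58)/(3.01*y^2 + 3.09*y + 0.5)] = (4.8461*y^4 + 9.9498*y^3 - 6.0347*y^2 + 8.1116*y + 5.5672)/(9.0601*y^4 + 18.6018*y^3 + 12.5581*y^2 + 3.09*y + 0.25)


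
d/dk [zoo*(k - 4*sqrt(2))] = zoo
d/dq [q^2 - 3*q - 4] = 2*q - 3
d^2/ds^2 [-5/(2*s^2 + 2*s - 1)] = 20*(2*s^2 + 2*s - 2*(2*s + 1)^2 - 1)/(2*s^2 + 2*s - 1)^3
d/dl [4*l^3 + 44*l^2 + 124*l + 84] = 12*l^2 + 88*l + 124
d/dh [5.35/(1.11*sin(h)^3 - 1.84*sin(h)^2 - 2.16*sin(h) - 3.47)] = (-17.8155*sin(h)^2 + 19.688*sin(h) + 11.556)*cos(h)/(-1.11*sin(h)^3 + 1.84*sin(h)^2 + 2.16*sin(h) + 3.47)^2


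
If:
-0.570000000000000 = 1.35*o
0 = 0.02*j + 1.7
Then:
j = -85.00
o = -0.42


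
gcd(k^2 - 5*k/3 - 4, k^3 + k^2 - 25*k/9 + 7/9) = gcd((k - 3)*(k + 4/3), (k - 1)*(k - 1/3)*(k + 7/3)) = 1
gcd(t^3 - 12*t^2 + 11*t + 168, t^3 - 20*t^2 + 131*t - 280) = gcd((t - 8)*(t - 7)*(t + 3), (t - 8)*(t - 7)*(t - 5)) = t^2 - 15*t + 56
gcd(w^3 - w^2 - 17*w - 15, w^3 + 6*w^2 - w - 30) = w + 3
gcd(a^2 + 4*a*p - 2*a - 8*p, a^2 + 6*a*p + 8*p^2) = a + 4*p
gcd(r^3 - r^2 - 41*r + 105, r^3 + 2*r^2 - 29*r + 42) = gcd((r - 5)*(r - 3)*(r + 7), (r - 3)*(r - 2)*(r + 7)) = r^2 + 4*r - 21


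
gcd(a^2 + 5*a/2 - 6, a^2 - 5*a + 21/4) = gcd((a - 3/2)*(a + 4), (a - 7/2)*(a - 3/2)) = a - 3/2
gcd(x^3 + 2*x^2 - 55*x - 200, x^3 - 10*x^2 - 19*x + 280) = x^2 - 3*x - 40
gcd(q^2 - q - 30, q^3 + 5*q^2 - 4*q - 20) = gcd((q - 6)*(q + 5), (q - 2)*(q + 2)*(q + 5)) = q + 5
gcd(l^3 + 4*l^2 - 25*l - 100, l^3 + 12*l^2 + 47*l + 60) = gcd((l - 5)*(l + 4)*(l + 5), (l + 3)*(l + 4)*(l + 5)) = l^2 + 9*l + 20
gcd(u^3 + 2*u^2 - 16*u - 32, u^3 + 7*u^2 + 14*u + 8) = u^2 + 6*u + 8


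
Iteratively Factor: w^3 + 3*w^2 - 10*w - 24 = (w + 2)*(w^2 + w - 12) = (w + 2)*(w + 4)*(w - 3)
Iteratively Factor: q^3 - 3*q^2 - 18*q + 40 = (q - 2)*(q^2 - q - 20) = (q - 5)*(q - 2)*(q + 4)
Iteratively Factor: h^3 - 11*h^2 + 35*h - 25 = (h - 5)*(h^2 - 6*h + 5) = (h - 5)*(h - 1)*(h - 5)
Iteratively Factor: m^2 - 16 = (m - 4)*(m + 4)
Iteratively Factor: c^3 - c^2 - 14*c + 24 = (c + 4)*(c^2 - 5*c + 6) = (c - 2)*(c + 4)*(c - 3)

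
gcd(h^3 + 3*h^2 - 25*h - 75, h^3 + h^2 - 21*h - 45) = h^2 - 2*h - 15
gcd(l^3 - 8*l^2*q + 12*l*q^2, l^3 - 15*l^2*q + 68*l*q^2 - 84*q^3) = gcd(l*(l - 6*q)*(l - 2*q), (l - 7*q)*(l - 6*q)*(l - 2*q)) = l^2 - 8*l*q + 12*q^2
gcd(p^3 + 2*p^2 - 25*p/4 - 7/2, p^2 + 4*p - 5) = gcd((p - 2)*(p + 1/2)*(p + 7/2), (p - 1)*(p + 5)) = 1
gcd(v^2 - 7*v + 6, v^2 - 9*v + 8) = v - 1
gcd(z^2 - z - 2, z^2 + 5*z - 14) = z - 2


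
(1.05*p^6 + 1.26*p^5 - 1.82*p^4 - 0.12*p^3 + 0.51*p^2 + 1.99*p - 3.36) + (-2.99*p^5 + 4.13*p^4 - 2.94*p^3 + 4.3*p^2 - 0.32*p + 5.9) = 1.05*p^6 - 1.73*p^5 + 2.31*p^4 - 3.06*p^3 + 4.81*p^2 + 1.67*p + 2.54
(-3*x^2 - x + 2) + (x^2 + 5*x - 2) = -2*x^2 + 4*x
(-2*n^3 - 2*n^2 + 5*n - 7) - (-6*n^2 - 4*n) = -2*n^3 + 4*n^2 + 9*n - 7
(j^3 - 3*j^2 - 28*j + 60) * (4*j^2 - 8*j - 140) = 4*j^5 - 20*j^4 - 228*j^3 + 884*j^2 + 3440*j - 8400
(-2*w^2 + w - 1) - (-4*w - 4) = -2*w^2 + 5*w + 3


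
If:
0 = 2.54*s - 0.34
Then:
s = 0.13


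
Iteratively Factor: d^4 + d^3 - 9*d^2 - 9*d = (d + 1)*(d^3 - 9*d) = (d - 3)*(d + 1)*(d^2 + 3*d) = d*(d - 3)*(d + 1)*(d + 3)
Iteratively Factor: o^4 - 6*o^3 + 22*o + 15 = (o + 1)*(o^3 - 7*o^2 + 7*o + 15) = (o - 3)*(o + 1)*(o^2 - 4*o - 5) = (o - 3)*(o + 1)^2*(o - 5)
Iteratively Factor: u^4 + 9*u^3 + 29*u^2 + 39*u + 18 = (u + 3)*(u^3 + 6*u^2 + 11*u + 6) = (u + 3)^2*(u^2 + 3*u + 2) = (u + 2)*(u + 3)^2*(u + 1)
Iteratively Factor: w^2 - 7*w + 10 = (w - 5)*(w - 2)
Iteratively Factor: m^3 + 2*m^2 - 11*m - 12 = (m + 1)*(m^2 + m - 12) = (m - 3)*(m + 1)*(m + 4)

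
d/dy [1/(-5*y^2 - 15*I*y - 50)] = (2*y + 3*I)/(5*(y^2 + 3*I*y + 10)^2)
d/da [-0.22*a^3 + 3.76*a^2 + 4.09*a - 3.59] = -0.66*a^2 + 7.52*a + 4.09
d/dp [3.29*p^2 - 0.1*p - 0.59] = 6.58*p - 0.1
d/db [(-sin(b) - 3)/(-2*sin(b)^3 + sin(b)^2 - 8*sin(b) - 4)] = (-4*sin(b)^3 - 17*sin(b)^2 + 6*sin(b) - 20)*cos(b)/(2*sin(b)^3 - sin(b)^2 + 8*sin(b) + 4)^2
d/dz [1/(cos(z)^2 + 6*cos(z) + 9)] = 2*sin(z)/(cos(z) + 3)^3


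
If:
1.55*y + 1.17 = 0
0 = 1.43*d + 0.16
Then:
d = -0.11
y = -0.75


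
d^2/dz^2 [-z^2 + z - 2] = -2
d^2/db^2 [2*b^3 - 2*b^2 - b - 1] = 12*b - 4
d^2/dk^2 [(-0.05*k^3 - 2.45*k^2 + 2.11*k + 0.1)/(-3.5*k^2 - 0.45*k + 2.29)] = (-1.77635683940025e-15*k^5 - 5.6843418860808e-14*k^4 - 58.59075*k^3 + 110.16135*k^2 - 100.84167*k + 19.70388)/(42.875*k^6 + 16.5375*k^5 - 82.03125*k^4 - 21.549375*k^3 + 53.671875*k^2 + 7.079535*k - 12.008989)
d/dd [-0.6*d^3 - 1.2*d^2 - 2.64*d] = -1.8*d^2 - 2.4*d - 2.64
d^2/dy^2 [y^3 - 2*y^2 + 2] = 6*y - 4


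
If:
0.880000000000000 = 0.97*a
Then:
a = 0.91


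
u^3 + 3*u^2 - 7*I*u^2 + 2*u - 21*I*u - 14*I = (u + 1)*(u + 2)*(u - 7*I)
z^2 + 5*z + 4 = (z + 1)*(z + 4)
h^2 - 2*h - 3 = (h - 3)*(h + 1)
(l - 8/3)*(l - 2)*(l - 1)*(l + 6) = l^4 + l^3/3 - 24*l^2 + 164*l/3 - 32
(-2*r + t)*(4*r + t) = -8*r^2 + 2*r*t + t^2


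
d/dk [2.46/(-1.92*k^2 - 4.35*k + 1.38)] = (9.4464*k + 10.701)/(1.92*k^2 + 4.35*k - 1.38)^2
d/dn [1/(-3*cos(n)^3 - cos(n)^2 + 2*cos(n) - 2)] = (-9*cos(n)^2 - 2*cos(n) + 2)*sin(n)/(3*cos(n)^3 + cos(n)^2 - 2*cos(n) + 2)^2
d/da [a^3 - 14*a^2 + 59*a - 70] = 3*a^2 - 28*a + 59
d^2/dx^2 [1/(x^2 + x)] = 2*(-x*(x + 1) + (2*x + 1)^2)/(x^3*(x + 1)^3)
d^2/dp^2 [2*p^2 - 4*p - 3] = 4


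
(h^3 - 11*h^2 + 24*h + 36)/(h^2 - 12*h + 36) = h + 1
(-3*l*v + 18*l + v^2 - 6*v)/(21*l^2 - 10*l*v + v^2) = (v - 6)/(-7*l + v)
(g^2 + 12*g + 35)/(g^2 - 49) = (g + 5)/(g - 7)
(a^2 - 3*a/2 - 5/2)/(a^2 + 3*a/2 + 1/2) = (2*a - 5)/(2*a + 1)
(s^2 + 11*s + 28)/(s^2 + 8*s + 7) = (s + 4)/(s + 1)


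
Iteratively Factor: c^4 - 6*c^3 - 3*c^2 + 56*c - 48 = (c - 1)*(c^3 - 5*c^2 - 8*c + 48) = (c - 4)*(c - 1)*(c^2 - c - 12) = (c - 4)^2*(c - 1)*(c + 3)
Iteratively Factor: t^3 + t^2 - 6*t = (t - 2)*(t^2 + 3*t) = (t - 2)*(t + 3)*(t)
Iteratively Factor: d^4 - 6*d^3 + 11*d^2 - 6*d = (d)*(d^3 - 6*d^2 + 11*d - 6) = d*(d - 2)*(d^2 - 4*d + 3) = d*(d - 3)*(d - 2)*(d - 1)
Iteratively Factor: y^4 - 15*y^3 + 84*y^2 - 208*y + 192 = (y - 3)*(y^3 - 12*y^2 + 48*y - 64) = (y - 4)*(y - 3)*(y^2 - 8*y + 16) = (y - 4)^2*(y - 3)*(y - 4)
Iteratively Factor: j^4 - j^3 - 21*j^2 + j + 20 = (j + 1)*(j^3 - 2*j^2 - 19*j + 20) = (j - 1)*(j + 1)*(j^2 - j - 20) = (j - 1)*(j + 1)*(j + 4)*(j - 5)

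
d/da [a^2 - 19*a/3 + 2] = 2*a - 19/3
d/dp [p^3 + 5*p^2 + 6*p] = 3*p^2 + 10*p + 6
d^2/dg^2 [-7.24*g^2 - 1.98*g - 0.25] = -14.4800000000000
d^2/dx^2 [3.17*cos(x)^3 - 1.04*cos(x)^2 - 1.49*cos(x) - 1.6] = -0.887499999999999*cos(x) + 2.08*cos(2*x) - 7.1325*cos(3*x)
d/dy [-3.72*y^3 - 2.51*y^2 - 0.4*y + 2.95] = -11.16*y^2 - 5.02*y - 0.4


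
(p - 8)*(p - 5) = p^2 - 13*p + 40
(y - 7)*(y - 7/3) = y^2 - 28*y/3 + 49/3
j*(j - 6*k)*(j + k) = j^3 - 5*j^2*k - 6*j*k^2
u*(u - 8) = u^2 - 8*u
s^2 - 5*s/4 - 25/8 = (s - 5/2)*(s + 5/4)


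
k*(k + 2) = k^2 + 2*k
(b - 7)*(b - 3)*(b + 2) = b^3 - 8*b^2 + b + 42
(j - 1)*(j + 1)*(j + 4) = j^3 + 4*j^2 - j - 4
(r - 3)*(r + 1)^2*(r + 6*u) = r^4 + 6*r^3*u - r^3 - 6*r^2*u - 5*r^2 - 30*r*u - 3*r - 18*u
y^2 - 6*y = y*(y - 6)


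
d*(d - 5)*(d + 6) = d^3 + d^2 - 30*d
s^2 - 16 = (s - 4)*(s + 4)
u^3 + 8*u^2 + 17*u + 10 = (u + 1)*(u + 2)*(u + 5)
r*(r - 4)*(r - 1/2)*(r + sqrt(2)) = r^4 - 9*r^3/2 + sqrt(2)*r^3 - 9*sqrt(2)*r^2/2 + 2*r^2 + 2*sqrt(2)*r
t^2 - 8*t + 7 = (t - 7)*(t - 1)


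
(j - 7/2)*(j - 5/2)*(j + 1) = j^3 - 5*j^2 + 11*j/4 + 35/4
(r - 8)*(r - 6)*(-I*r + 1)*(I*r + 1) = r^4 - 14*r^3 + 49*r^2 - 14*r + 48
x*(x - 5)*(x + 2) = x^3 - 3*x^2 - 10*x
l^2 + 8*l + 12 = (l + 2)*(l + 6)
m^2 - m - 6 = (m - 3)*(m + 2)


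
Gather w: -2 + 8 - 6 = 0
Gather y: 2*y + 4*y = 6*y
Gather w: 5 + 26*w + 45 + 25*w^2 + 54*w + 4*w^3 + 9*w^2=4*w^3 + 34*w^2 + 80*w + 50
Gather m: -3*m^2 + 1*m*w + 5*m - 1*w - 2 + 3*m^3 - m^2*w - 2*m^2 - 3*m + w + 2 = 3*m^3 + m^2*(-w - 5) + m*(w + 2)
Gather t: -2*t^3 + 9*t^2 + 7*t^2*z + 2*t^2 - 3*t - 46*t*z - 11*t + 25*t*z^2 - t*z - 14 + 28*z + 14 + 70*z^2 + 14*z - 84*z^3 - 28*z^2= -2*t^3 + t^2*(7*z + 11) + t*(25*z^2 - 47*z - 14) - 84*z^3 + 42*z^2 + 42*z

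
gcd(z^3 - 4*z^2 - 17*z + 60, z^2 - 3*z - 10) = z - 5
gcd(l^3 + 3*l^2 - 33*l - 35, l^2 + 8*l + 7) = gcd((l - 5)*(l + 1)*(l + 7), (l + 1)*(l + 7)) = l^2 + 8*l + 7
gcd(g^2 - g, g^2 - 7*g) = g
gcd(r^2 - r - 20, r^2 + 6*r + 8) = r + 4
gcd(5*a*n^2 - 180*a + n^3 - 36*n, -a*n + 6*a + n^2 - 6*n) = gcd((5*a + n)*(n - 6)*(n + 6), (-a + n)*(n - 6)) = n - 6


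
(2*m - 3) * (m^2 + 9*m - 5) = 2*m^3 + 15*m^2 - 37*m + 15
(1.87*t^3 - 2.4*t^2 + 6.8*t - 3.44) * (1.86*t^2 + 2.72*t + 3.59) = 3.4782*t^5 + 0.6224*t^4 + 12.8333*t^3 + 3.4816*t^2 + 15.0552*t - 12.3496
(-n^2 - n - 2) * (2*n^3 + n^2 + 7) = -2*n^5 - 3*n^4 - 5*n^3 - 9*n^2 - 7*n - 14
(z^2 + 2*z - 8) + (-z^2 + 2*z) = 4*z - 8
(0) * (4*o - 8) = 0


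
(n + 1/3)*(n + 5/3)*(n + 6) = n^3 + 8*n^2 + 113*n/9 + 10/3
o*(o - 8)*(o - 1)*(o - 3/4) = o^4 - 39*o^3/4 + 59*o^2/4 - 6*o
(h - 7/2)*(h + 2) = h^2 - 3*h/2 - 7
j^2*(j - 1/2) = j^3 - j^2/2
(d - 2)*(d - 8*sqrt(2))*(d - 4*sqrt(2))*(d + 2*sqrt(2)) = d^4 - 10*sqrt(2)*d^3 - 2*d^3 + 16*d^2 + 20*sqrt(2)*d^2 - 32*d + 128*sqrt(2)*d - 256*sqrt(2)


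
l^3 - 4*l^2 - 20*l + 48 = (l - 6)*(l - 2)*(l + 4)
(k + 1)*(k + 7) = k^2 + 8*k + 7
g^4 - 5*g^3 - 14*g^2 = g^2*(g - 7)*(g + 2)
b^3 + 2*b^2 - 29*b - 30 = (b - 5)*(b + 1)*(b + 6)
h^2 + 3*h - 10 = (h - 2)*(h + 5)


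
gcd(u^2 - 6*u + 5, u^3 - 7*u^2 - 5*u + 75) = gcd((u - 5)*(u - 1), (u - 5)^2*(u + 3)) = u - 5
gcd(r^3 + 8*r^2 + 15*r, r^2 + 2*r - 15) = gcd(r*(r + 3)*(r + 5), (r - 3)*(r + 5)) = r + 5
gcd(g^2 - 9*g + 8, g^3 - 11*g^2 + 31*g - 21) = g - 1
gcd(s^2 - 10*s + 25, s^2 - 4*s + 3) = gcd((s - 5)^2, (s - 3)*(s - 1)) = 1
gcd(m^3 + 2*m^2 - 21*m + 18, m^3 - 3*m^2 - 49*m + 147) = m - 3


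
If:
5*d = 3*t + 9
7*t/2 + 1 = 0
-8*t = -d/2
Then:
No Solution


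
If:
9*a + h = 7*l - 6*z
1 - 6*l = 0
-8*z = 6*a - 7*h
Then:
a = 49/414 - 50*z/69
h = 12*z/23 + 7/69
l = 1/6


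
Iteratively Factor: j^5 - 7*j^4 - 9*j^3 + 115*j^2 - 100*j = (j - 5)*(j^4 - 2*j^3 - 19*j^2 + 20*j) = (j - 5)*(j - 1)*(j^3 - j^2 - 20*j) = j*(j - 5)*(j - 1)*(j^2 - j - 20) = j*(j - 5)*(j - 1)*(j + 4)*(j - 5)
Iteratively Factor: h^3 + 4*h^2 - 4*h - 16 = (h - 2)*(h^2 + 6*h + 8) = (h - 2)*(h + 4)*(h + 2)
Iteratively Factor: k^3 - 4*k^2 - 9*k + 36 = (k - 4)*(k^2 - 9) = (k - 4)*(k - 3)*(k + 3)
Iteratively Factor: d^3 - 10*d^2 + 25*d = (d - 5)*(d^2 - 5*d) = d*(d - 5)*(d - 5)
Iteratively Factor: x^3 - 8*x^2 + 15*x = (x)*(x^2 - 8*x + 15) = x*(x - 5)*(x - 3)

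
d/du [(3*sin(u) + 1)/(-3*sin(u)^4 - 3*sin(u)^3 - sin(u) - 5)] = (27*sin(u)^4 + 30*sin(u)^3 + 9*sin(u)^2 - 14)*cos(u)/(3*sin(u)^4 + 3*sin(u)^3 + sin(u) + 5)^2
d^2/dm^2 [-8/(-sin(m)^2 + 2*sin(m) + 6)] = 16*(2*sin(m)^4 - 3*sin(m)^3 + 11*sin(m)^2 - 10)/(2*sin(m) + cos(m)^2 + 5)^3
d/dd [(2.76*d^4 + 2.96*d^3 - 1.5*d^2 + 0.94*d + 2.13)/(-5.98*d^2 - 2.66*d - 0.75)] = (-33.0096*d^5 - 39.7256*d^4 - 24.0272*d^3 + 2.9512*d^2 + 27.7248*d + 4.9608)/(35.7604*d^4 + 31.8136*d^3 + 16.0456*d^2 + 3.99*d + 0.5625)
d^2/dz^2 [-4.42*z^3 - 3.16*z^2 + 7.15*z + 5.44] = -26.52*z - 6.32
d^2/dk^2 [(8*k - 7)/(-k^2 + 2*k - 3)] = 2*(-4*(k - 1)^2*(8*k - 7) + (24*k - 23)*(k^2 - 2*k + 3))/(k^2 - 2*k + 3)^3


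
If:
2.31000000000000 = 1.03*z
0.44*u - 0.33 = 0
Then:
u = 0.75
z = 2.24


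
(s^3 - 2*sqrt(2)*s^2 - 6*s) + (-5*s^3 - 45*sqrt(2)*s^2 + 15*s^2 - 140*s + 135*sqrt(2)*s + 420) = -4*s^3 - 47*sqrt(2)*s^2 + 15*s^2 - 146*s + 135*sqrt(2)*s + 420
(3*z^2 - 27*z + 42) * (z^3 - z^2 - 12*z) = 3*z^5 - 30*z^4 + 33*z^3 + 282*z^2 - 504*z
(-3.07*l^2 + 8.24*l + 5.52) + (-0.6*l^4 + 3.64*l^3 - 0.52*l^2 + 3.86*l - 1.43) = -0.6*l^4 + 3.64*l^3 - 3.59*l^2 + 12.1*l + 4.09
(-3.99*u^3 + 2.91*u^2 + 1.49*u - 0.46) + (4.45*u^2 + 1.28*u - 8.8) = -3.99*u^3 + 7.36*u^2 + 2.77*u - 9.26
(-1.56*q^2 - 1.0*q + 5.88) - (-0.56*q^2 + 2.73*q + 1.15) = -1.0*q^2 - 3.73*q + 4.73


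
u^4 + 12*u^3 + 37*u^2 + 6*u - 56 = (u - 1)*(u + 2)*(u + 4)*(u + 7)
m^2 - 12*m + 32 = (m - 8)*(m - 4)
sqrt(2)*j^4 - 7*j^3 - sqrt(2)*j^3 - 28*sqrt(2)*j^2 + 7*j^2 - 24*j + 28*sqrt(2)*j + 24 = (j - 1)*(j - 6*sqrt(2))*(j + 2*sqrt(2))*(sqrt(2)*j + 1)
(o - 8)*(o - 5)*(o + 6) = o^3 - 7*o^2 - 38*o + 240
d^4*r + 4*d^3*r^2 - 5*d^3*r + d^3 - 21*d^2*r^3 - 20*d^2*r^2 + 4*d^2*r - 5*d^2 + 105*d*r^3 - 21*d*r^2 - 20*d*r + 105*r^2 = (d - 5)*(d - 3*r)*(d + 7*r)*(d*r + 1)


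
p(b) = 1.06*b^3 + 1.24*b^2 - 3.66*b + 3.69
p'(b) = 3.18*b^2 + 2.48*b - 3.66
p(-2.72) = 1.49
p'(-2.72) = 13.12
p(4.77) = 129.49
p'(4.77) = 80.52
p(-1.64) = 8.35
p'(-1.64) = 0.83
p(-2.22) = 6.33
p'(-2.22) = 6.51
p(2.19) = 12.76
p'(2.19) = 17.02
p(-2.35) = 5.38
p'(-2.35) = 8.07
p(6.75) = 361.48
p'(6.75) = 157.97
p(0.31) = 2.71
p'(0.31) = -2.59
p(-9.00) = -635.67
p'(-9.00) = 231.60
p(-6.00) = -158.67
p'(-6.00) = 95.94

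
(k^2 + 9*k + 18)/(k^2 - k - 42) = (k + 3)/(k - 7)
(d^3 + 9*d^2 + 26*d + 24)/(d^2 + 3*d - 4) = (d^2 + 5*d + 6)/(d - 1)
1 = 1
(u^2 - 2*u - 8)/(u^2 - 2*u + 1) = (u^2 - 2*u - 8)/(u^2 - 2*u + 1)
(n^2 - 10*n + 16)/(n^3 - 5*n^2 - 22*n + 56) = (n - 8)/(n^2 - 3*n - 28)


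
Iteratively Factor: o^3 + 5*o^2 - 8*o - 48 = (o + 4)*(o^2 + o - 12) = (o + 4)^2*(o - 3)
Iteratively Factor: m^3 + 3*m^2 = (m + 3)*(m^2) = m*(m + 3)*(m)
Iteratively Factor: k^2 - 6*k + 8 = (k - 2)*(k - 4)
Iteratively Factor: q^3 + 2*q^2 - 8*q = (q - 2)*(q^2 + 4*q) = (q - 2)*(q + 4)*(q)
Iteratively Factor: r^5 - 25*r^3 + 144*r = (r + 4)*(r^4 - 4*r^3 - 9*r^2 + 36*r) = (r - 3)*(r + 4)*(r^3 - r^2 - 12*r) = r*(r - 3)*(r + 4)*(r^2 - r - 12) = r*(r - 4)*(r - 3)*(r + 4)*(r + 3)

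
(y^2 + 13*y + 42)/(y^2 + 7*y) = (y + 6)/y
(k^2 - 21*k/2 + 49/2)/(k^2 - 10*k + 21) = (k - 7/2)/(k - 3)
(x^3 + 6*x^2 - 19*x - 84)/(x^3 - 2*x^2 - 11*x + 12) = (x + 7)/(x - 1)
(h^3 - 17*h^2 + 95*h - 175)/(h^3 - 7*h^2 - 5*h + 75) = (h - 7)/(h + 3)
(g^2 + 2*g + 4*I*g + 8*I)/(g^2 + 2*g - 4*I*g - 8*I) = (g + 4*I)/(g - 4*I)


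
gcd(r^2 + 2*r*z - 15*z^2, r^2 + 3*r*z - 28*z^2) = 1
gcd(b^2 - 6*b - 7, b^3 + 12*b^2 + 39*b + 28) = b + 1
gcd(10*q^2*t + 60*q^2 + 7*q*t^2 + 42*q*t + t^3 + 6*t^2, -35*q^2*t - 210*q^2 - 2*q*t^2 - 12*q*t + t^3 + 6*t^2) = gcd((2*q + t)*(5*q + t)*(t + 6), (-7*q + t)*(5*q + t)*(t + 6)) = 5*q*t + 30*q + t^2 + 6*t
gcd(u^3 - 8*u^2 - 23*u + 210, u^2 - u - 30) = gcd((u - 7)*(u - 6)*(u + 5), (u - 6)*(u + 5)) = u^2 - u - 30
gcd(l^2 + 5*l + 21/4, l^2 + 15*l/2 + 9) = l + 3/2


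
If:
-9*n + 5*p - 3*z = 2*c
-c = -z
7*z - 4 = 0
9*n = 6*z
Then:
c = 4/7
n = 8/21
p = 44/35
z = 4/7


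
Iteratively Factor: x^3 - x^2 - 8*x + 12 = (x - 2)*(x^2 + x - 6) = (x - 2)^2*(x + 3)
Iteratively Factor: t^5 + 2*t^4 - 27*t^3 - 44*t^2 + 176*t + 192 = (t + 1)*(t^4 + t^3 - 28*t^2 - 16*t + 192) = (t + 1)*(t + 4)*(t^3 - 3*t^2 - 16*t + 48) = (t - 4)*(t + 1)*(t + 4)*(t^2 + t - 12) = (t - 4)*(t - 3)*(t + 1)*(t + 4)*(t + 4)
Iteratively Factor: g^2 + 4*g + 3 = (g + 1)*(g + 3)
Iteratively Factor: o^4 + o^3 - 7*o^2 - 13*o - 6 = (o - 3)*(o^3 + 4*o^2 + 5*o + 2) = (o - 3)*(o + 1)*(o^2 + 3*o + 2) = (o - 3)*(o + 1)*(o + 2)*(o + 1)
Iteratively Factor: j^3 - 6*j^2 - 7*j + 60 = (j + 3)*(j^2 - 9*j + 20) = (j - 4)*(j + 3)*(j - 5)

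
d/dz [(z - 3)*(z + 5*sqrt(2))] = 2*z - 3 + 5*sqrt(2)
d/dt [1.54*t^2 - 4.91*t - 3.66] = 3.08*t - 4.91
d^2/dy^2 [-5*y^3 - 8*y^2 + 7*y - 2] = -30*y - 16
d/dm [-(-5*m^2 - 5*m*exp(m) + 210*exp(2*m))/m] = 5*exp(m) + 5 - 420*exp(2*m)/m + 210*exp(2*m)/m^2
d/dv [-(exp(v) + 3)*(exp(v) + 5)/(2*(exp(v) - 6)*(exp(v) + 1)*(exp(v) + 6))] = (exp(4*v) + 16*exp(3*v) + 89*exp(2*v) + 102*exp(v) - 252)*exp(v)/(2*(exp(6*v) + 2*exp(5*v) - 71*exp(4*v) - 144*exp(3*v) + 1224*exp(2*v) + 2592*exp(v) + 1296))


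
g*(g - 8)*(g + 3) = g^3 - 5*g^2 - 24*g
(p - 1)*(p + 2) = p^2 + p - 2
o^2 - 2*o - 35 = (o - 7)*(o + 5)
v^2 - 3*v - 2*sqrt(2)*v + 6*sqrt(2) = (v - 3)*(v - 2*sqrt(2))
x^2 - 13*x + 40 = (x - 8)*(x - 5)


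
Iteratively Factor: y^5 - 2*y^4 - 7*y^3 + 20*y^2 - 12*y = (y + 3)*(y^4 - 5*y^3 + 8*y^2 - 4*y) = (y - 1)*(y + 3)*(y^3 - 4*y^2 + 4*y) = (y - 2)*(y - 1)*(y + 3)*(y^2 - 2*y) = (y - 2)^2*(y - 1)*(y + 3)*(y)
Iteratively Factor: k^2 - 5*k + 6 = (k - 2)*(k - 3)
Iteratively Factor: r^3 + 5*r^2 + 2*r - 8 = (r + 2)*(r^2 + 3*r - 4) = (r - 1)*(r + 2)*(r + 4)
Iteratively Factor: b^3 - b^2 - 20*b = (b - 5)*(b^2 + 4*b) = (b - 5)*(b + 4)*(b)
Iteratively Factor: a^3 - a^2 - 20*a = (a + 4)*(a^2 - 5*a) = a*(a + 4)*(a - 5)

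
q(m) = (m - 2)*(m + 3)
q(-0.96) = -6.04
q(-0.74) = -6.19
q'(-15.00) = -29.00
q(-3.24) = 1.26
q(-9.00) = 66.00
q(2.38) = 2.04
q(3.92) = 13.29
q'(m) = 2*m + 1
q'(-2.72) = -4.44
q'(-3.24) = -5.48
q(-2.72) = -1.32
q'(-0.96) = -0.92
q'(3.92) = 8.84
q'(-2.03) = -3.06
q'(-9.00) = -17.00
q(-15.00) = 204.00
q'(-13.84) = -26.68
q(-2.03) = -3.91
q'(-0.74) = -0.48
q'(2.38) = 5.76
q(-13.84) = 171.71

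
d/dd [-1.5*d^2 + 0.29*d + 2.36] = 0.29 - 3.0*d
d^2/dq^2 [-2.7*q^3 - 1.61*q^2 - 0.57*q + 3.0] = -16.2*q - 3.22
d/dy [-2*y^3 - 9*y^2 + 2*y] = -6*y^2 - 18*y + 2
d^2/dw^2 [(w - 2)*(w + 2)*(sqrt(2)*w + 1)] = 6*sqrt(2)*w + 2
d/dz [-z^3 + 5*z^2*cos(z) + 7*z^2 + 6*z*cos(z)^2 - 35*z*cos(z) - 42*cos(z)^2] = -5*z^2*sin(z) - 3*z^2 + 35*z*sin(z) - 6*z*sin(2*z) + 10*z*cos(z) + 14*z + 42*sin(2*z) + 6*cos(z)^2 - 35*cos(z)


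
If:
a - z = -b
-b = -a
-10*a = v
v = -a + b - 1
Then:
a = 1/10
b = 1/10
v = -1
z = 1/5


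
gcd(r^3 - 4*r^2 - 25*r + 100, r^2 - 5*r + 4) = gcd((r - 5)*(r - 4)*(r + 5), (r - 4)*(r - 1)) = r - 4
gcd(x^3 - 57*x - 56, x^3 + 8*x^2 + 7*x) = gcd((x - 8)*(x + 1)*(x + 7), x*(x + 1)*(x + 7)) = x^2 + 8*x + 7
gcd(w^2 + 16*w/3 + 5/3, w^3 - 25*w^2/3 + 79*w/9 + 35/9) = w + 1/3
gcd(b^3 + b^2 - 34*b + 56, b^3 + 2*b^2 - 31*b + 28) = b^2 + 3*b - 28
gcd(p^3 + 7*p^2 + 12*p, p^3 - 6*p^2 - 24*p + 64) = p + 4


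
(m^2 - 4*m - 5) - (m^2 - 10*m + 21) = 6*m - 26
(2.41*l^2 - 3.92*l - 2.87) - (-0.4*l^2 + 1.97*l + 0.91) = 2.81*l^2 - 5.89*l - 3.78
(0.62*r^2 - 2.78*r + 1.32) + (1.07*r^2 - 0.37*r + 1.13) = 1.69*r^2 - 3.15*r + 2.45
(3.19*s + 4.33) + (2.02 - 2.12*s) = 1.07*s + 6.35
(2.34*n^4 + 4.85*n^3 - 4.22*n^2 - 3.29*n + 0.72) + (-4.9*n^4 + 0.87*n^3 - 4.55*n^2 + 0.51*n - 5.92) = -2.56*n^4 + 5.72*n^3 - 8.77*n^2 - 2.78*n - 5.2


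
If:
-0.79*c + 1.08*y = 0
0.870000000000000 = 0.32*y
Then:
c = 3.72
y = 2.72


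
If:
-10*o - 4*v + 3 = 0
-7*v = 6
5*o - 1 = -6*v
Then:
No Solution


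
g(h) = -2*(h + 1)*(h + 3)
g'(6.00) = -32.00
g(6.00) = -126.00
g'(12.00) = -56.00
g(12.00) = -390.00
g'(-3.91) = 7.64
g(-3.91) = -5.30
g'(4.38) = -25.52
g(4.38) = -79.41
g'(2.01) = -16.04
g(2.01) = -30.16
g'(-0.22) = -7.12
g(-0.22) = -4.34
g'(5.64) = -30.56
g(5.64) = -114.74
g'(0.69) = -10.76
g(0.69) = -12.47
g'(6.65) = -34.60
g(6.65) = -147.64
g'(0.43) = -9.72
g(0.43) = -9.81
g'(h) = -4*h - 8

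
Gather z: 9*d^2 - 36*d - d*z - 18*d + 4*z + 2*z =9*d^2 - 54*d + z*(6 - d)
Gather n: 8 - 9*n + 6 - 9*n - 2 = 12 - 18*n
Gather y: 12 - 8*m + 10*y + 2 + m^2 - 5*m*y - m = m^2 - 9*m + y*(10 - 5*m) + 14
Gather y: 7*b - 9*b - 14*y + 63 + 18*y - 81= -2*b + 4*y - 18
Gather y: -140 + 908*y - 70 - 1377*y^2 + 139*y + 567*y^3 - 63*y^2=567*y^3 - 1440*y^2 + 1047*y - 210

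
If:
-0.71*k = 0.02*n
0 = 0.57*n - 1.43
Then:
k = -0.07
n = 2.51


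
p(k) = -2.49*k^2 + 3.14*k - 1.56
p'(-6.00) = 33.02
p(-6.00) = -110.04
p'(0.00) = 3.14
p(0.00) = -1.56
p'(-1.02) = 8.22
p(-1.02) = -7.35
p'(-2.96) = 17.88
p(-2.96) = -32.67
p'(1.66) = -5.13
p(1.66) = -3.21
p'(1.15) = -2.59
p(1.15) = -1.24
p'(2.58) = -9.71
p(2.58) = -10.03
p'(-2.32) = 14.69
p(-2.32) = -22.25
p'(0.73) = -0.50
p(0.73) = -0.59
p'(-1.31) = 9.66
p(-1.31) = -9.95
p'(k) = 3.14 - 4.98*k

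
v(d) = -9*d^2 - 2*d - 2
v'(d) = -18*d - 2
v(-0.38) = -2.54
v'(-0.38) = 4.84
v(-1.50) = -19.25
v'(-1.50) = 25.00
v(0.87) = -10.55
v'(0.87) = -17.66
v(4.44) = -188.30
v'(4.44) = -81.92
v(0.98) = -12.60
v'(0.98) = -19.64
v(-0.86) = -6.94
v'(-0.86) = 13.48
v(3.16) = -98.19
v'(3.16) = -58.88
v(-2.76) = -65.04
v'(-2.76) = 47.68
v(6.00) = -338.00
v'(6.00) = -110.00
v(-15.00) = -1997.00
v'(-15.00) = 268.00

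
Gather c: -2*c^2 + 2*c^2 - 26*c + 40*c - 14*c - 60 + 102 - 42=0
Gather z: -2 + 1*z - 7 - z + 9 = 0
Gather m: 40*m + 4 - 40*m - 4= 0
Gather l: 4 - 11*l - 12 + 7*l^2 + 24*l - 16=7*l^2 + 13*l - 24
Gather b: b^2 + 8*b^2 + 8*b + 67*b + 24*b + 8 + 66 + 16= 9*b^2 + 99*b + 90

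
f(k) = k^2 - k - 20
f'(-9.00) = -19.00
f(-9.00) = 70.00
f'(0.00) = -1.00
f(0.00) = -20.00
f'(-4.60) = -10.20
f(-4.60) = 5.76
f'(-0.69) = -2.38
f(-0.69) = -18.83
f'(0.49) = -0.02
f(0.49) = -20.25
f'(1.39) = 1.78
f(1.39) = -19.46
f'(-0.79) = -2.58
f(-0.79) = -18.59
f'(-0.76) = -2.52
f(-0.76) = -18.66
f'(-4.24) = -9.48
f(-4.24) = 2.22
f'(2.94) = 4.88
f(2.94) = -14.30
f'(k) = 2*k - 1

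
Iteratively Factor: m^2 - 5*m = (m - 5)*(m)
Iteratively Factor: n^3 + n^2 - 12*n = (n + 4)*(n^2 - 3*n) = (n - 3)*(n + 4)*(n)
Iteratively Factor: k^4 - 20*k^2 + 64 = (k - 2)*(k^3 + 2*k^2 - 16*k - 32) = (k - 4)*(k - 2)*(k^2 + 6*k + 8) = (k - 4)*(k - 2)*(k + 2)*(k + 4)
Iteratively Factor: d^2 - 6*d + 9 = (d - 3)*(d - 3)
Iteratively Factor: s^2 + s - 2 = (s + 2)*(s - 1)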